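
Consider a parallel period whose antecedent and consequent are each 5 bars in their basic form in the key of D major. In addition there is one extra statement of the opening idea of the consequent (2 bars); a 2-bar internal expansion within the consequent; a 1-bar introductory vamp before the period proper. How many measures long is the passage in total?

Basic parallel period: 5 + 5 = 10 bars.
10 (basic form) + 2 (extra statement) + 2 (internal expansion) + 1 (introduction) = 15.

15 measures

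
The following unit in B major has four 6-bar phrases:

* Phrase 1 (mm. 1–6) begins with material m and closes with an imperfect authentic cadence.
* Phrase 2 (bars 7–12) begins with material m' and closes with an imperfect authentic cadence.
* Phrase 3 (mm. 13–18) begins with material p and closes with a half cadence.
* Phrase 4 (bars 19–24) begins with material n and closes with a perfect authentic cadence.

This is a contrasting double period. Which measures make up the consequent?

In a double period the first pair of phrases (ending imperfect authentic cadence) is the large antecedent and the second pair (ending perfect authentic cadence) is the large consequent; the consequent is measures 13–24.

measures 13–24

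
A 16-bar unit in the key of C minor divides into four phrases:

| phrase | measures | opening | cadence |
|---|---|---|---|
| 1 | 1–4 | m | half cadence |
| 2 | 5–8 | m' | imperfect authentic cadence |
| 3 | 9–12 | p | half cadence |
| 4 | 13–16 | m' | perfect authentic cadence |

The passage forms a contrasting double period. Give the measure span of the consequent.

In a double period the first pair of phrases (ending imperfect authentic cadence) is the large antecedent and the second pair (ending perfect authentic cadence) is the large consequent; the consequent is measures 9–16.

measures 9–16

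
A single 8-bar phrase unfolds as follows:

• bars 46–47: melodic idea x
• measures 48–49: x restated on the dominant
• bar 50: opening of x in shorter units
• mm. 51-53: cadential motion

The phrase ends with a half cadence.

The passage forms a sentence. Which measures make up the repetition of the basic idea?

The presentation of a sentence is the basic idea (measures 46–47) plus its repetition (mm. 48-49); the repetition of the basic idea is therefore mm. 48-49.

measures 48–49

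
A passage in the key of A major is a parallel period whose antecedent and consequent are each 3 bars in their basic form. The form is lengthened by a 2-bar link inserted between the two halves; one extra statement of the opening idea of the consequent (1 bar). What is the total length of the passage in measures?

9 measures

Basic parallel period: 3 + 3 = 6 bars.
6 (basic form) + 2 (link) + 1 (extra statement) = 9.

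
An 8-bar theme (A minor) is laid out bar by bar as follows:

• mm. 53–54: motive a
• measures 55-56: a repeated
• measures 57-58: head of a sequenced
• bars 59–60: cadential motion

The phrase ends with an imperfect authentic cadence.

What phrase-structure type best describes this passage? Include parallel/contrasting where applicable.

sentence

Basic idea (bars 53-54) + its repetition (mm. 55–56) form the presentation; fragmentation and cadence (mm. 57-60) form the continuation — the 8-bar whole is a sentence.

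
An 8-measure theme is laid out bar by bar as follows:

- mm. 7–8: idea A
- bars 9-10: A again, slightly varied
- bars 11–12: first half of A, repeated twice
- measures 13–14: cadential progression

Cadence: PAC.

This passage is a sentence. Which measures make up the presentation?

measures 7–10

The presentation of a sentence is the basic idea (mm. 7–8) plus its repetition (mm. 9-10); the presentation is therefore measures 7–10.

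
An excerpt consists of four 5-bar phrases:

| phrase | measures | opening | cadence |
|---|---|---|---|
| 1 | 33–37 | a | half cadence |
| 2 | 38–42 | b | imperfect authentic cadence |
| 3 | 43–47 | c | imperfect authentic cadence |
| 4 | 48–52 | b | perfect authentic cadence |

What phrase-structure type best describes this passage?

contrasting double period

Four phrases in two halves: the first half (mm. 33–42) ends with an imperfect authentic cadence, the second (measures 43–52) with a perfect authentic cadence — a large antecedent–consequent pair, i.e. a double period.
Phrase 3 begins with different material from phrase 1, making it contrasting.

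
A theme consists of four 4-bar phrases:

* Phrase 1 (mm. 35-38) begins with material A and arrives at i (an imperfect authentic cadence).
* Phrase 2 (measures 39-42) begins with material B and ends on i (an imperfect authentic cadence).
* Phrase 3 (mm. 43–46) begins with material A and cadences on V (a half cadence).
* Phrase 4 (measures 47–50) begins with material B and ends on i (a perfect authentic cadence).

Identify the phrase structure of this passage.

Four phrases in two halves: the first half (mm. 35–42) ends with an imperfect authentic cadence, the second (mm. 43–50) with a perfect authentic cadence — a large antecedent–consequent pair, i.e. a double period.
Phrase 3 begins with the same material as phrase 1, making it parallel.

parallel double period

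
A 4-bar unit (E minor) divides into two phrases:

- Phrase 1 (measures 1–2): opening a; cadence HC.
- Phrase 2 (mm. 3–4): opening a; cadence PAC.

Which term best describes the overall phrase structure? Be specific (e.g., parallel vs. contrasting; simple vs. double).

Phrase 1 ends with a half cadence (weaker) and phrase 2 with a perfect authentic cadence (stronger): antecedent + consequent = a period.
The two phrases open with the same material (a / a), so the period is parallel.

parallel period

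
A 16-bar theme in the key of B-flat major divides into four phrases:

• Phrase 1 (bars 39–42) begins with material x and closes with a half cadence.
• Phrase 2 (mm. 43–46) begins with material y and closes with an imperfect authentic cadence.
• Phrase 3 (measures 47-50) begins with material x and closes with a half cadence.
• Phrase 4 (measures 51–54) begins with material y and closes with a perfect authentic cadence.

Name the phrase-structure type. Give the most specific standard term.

parallel double period

Four phrases in two halves: the first half (mm. 39–46) ends with an imperfect authentic cadence, the second (mm. 47–54) with a perfect authentic cadence — a large antecedent–consequent pair, i.e. a double period.
Phrase 3 begins with the same material as phrase 1, making it parallel.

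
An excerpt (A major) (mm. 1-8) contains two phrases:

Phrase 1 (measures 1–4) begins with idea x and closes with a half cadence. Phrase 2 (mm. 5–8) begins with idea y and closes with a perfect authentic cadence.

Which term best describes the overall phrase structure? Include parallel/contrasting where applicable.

contrasting period

Phrase 1 ends with a half cadence (weaker) and phrase 2 with a perfect authentic cadence (stronger): antecedent + consequent = a period.
The two phrases open with different material (x / y), so the period is contrasting.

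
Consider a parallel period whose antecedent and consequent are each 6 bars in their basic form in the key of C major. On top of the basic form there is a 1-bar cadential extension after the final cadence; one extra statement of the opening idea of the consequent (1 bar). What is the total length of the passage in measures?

14 measures

Basic parallel period: 6 + 6 = 12 bars.
12 (basic form) + 1 (cadential extension) + 1 (extra statement) = 14.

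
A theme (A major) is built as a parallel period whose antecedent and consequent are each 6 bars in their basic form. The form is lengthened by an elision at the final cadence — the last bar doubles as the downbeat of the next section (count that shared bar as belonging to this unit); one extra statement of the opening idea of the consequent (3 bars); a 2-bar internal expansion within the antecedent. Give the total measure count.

Basic parallel period: 6 + 6 = 12 bars.
12 (basic form) + 3 (extra statement) + 2 (internal expansion) = 17.
The elision shares a bar with the next section but does not change this unit's count.

17 measures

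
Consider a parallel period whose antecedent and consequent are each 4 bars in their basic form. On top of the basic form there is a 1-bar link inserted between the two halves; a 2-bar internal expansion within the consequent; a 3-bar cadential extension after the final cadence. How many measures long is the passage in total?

14 measures

Basic parallel period: 4 + 4 = 8 bars.
8 (basic form) + 1 (link) + 2 (internal expansion) + 3 (cadential extension) = 14.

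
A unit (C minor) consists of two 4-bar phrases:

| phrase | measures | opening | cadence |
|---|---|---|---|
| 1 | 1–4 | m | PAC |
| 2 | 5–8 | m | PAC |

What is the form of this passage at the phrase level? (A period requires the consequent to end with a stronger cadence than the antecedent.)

Both phrases have the same opening (m) and the same cadence (perfect authentic cadence): the second is a restatement, not a consequent, so this is a repeated phrase rather than a period.

repeated phrase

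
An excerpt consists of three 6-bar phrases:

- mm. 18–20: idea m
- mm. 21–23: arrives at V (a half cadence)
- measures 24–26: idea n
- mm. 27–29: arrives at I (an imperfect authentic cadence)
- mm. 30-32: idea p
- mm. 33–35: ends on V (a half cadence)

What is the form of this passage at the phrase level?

phrase group

The final phrase closes with a half cadence, which is not stronger than the preceding imperfect authentic cadence; the 3 phrases lack an overall antecedent–consequent design and so form a phrase group.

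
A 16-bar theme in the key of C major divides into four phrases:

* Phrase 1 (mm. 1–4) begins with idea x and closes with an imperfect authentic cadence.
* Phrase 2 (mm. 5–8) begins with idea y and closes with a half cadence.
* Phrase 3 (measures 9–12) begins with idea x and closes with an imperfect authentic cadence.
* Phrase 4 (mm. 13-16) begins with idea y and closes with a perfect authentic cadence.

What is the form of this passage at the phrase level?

Four phrases in two halves: the first half (measures 1-8) ends with a half cadence, the second (measures 9-16) with a perfect authentic cadence — a large antecedent–consequent pair, i.e. a double period.
Phrase 3 begins with the same material as phrase 1, making it parallel.

parallel double period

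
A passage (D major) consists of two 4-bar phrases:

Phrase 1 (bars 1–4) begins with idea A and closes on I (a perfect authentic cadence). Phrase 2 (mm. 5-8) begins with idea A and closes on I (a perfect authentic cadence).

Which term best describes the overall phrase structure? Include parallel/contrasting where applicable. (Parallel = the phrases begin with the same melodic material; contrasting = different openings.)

Both phrases have the same opening (A) and the same cadence (perfect authentic cadence): the second is a restatement, not a consequent, so this is a repeated phrase rather than a period.

repeated phrase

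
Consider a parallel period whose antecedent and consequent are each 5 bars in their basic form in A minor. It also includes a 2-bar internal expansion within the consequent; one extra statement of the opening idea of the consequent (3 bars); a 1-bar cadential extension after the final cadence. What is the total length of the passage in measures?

16 measures

Basic parallel period: 5 + 5 = 10 bars.
10 (basic form) + 2 (internal expansion) + 3 (extra statement) + 1 (cadential extension) = 16.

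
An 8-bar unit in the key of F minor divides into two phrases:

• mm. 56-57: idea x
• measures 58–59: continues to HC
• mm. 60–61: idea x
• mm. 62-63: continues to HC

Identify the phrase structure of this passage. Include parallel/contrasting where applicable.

repeated phrase

Both phrases have the same opening (x) and the same cadence (half cadence): the second is a restatement, not a consequent, so this is a repeated phrase rather than a period.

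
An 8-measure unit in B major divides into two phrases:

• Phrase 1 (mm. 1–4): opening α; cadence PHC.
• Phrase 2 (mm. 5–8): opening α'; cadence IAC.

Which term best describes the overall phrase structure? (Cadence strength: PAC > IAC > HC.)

parallel period

Phrase 1 ends with a Phrygian half cadence (weaker) and phrase 2 with an imperfect authentic cadence (stronger): antecedent + consequent = a period.
The two phrases open with the same material (α / α'), so the period is parallel.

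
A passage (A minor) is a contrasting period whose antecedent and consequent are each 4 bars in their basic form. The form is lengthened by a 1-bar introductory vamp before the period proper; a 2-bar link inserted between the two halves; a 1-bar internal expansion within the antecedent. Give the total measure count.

12 measures

Basic contrasting period: 4 + 4 = 8 bars.
8 (basic form) + 1 (introduction) + 2 (link) + 1 (internal expansion) = 12.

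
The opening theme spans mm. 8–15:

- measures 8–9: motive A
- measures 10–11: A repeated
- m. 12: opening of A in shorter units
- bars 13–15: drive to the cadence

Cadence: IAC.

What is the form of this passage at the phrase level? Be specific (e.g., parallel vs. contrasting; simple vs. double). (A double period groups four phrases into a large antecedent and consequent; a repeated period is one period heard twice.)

sentence

Basic idea (mm. 8–9) + its repetition (mm. 10–11) form the presentation; fragmentation and cadence (bars 12–15) form the continuation — the 8-bar whole is a sentence.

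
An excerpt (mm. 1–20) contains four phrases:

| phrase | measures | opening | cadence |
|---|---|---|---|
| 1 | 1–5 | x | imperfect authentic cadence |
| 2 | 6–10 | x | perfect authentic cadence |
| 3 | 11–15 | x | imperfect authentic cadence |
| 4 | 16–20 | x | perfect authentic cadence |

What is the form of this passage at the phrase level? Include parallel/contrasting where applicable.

The cadence pattern IAC–PAC–IAC–PAC is weak–strong twice, and phrases 3–4 restate phrases 1–2: a period heard twice, not a double period (which would end weakly at phrase 2).

repeated period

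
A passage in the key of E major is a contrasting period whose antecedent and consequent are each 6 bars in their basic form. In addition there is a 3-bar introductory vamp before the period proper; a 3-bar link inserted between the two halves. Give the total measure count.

Basic contrasting period: 6 + 6 = 12 bars.
12 (basic form) + 3 (introduction) + 3 (link) = 18.

18 measures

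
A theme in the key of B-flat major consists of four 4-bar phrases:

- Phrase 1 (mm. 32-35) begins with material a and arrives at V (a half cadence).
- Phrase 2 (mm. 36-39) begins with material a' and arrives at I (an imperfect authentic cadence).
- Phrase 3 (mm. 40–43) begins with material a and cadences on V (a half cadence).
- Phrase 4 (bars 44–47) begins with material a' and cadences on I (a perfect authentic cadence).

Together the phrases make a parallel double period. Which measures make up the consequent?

In a double period the first pair of phrases (ending imperfect authentic cadence) is the large antecedent and the second pair (ending perfect authentic cadence) is the large consequent; the consequent is measures 40–47.

measures 40–47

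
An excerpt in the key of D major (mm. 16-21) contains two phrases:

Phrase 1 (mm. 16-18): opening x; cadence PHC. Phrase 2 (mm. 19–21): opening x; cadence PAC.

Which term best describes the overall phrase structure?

Phrase 1 ends with a Phrygian half cadence (weaker) and phrase 2 with a perfect authentic cadence (stronger): antecedent + consequent = a period.
The two phrases open with the same material (x / x), so the period is parallel.

parallel period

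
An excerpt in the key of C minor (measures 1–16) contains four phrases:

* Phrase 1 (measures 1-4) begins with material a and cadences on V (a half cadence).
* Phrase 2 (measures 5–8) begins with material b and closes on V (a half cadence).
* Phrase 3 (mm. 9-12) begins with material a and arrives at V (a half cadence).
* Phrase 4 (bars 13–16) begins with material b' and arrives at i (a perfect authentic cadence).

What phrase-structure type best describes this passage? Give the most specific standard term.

parallel double period

Four phrases in two halves: the first half (measures 1–8) ends with a half cadence, the second (bars 9-16) with a perfect authentic cadence — a large antecedent–consequent pair, i.e. a double period.
Phrase 3 begins with the same material as phrase 1, making it parallel.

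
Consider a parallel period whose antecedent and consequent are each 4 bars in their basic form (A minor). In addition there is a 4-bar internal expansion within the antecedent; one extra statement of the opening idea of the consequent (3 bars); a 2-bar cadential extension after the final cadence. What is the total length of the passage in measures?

Basic parallel period: 4 + 4 = 8 bars.
8 (basic form) + 4 (internal expansion) + 3 (extra statement) + 2 (cadential extension) = 17.

17 measures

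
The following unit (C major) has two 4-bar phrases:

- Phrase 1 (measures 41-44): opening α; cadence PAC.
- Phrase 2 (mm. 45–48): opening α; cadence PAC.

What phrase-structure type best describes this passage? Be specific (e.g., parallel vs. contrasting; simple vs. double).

Both phrases have the same opening (α) and the same cadence (perfect authentic cadence): the second is a restatement, not a consequent, so this is a repeated phrase rather than a period.

repeated phrase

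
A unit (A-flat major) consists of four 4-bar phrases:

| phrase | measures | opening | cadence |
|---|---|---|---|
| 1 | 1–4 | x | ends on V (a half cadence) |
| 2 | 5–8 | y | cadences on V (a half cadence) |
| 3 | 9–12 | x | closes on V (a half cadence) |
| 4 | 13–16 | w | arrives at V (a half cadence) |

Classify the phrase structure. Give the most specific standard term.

Phrase 4 ends with a half cadence, no stronger than phrase 2's half cadence, so the four phrases do not form a double period; nor do phrases 3–4 duplicate 1–2, so it is not a repeated period. With no phrase reaching a conclusive cadence, the passage is a phrase group.

phrase group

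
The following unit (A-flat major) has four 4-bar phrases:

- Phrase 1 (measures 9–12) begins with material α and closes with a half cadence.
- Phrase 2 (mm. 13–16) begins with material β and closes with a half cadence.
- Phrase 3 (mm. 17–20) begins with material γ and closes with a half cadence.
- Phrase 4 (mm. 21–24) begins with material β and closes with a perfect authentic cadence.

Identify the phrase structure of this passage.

Four phrases in two halves: the first half (bars 9-16) ends with a half cadence, the second (measures 17–24) with a perfect authentic cadence — a large antecedent–consequent pair, i.e. a double period.
Phrase 3 begins with different material from phrase 1, making it contrasting.

contrasting double period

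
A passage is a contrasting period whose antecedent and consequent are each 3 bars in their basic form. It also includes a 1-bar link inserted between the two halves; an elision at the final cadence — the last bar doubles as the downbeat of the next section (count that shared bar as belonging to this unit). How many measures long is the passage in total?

Basic contrasting period: 3 + 3 = 6 bars.
6 (basic form) + 1 (link) = 7.
The elision shares a bar with the next section but does not change this unit's count.

7 measures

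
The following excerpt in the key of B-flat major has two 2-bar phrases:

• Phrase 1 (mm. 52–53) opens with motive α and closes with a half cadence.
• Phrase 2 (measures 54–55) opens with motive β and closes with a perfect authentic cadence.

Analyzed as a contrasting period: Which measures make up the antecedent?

The antecedent is the phrase ending with the weaker cadence (half cadence, phrase 1) and the consequent the one ending more conclusively (perfect authentic cadence, phrase 2); the antecedent is measures 52-53.

measures 52–53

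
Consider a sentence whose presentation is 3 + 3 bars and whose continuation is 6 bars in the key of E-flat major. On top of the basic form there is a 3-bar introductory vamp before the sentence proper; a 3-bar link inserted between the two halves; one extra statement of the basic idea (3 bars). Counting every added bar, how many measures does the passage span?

Basic sentence: 3 + 3 + 6 = 12 bars.
12 (basic form) + 3 (introduction) + 3 (link) + 3 (extra statement) = 21.

21 measures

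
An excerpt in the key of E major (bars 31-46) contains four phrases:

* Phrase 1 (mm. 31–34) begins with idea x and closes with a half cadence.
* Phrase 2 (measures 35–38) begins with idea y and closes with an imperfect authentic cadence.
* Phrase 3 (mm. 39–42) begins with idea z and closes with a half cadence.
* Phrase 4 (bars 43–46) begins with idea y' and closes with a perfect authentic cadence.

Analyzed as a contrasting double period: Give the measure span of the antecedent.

measures 31–38

In a double period the four phrases pair into a large antecedent (phrases 1–2, ending imperfect authentic cadence) and a large consequent (phrases 3–4, ending perfect authentic cadence). The antecedent spans bars 31–38.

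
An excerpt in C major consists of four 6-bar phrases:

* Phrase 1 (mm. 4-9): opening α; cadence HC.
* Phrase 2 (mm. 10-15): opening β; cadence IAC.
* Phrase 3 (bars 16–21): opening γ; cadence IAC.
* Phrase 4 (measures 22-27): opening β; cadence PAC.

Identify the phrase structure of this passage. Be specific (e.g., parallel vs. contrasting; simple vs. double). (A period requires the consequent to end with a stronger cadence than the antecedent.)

Four phrases in two halves: the first half (measures 4–15) ends with an imperfect authentic cadence, the second (mm. 16–27) with a perfect authentic cadence — a large antecedent–consequent pair, i.e. a double period.
Phrase 3 begins with different material from phrase 1, making it contrasting.

contrasting double period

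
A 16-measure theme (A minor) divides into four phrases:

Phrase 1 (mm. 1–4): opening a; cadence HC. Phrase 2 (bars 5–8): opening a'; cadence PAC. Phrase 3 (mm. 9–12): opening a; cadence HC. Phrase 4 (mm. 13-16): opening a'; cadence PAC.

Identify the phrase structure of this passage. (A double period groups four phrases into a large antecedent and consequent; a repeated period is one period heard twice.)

repeated period

The cadence pattern HC–PAC–HC–PAC is weak–strong twice, and phrases 3–4 restate phrases 1–2: a period heard twice, not a double period (which would end weakly at phrase 2).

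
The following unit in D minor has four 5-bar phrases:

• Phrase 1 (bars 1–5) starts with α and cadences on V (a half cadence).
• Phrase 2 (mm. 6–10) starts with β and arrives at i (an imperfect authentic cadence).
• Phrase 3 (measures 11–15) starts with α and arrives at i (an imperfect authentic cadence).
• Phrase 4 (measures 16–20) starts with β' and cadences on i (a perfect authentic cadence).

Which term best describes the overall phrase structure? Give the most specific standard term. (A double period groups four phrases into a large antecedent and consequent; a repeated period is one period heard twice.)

Four phrases in two halves: the first half (mm. 1–10) ends with an imperfect authentic cadence, the second (measures 11–20) with a perfect authentic cadence — a large antecedent–consequent pair, i.e. a double period.
Phrase 3 begins with the same material as phrase 1, making it parallel.

parallel double period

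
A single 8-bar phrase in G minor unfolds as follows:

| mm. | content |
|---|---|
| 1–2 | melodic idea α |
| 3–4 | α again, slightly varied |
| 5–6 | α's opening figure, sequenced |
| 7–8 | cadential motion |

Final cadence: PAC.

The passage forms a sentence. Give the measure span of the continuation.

measures 5–8

After the presentation (measures 1-4), the continuation covers the fragmentation through the cadence: bars 5–8.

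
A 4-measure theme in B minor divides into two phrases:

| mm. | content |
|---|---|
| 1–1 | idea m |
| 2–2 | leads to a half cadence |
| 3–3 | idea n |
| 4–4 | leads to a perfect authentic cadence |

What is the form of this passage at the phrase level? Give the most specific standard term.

Phrase 1 ends with a half cadence (weaker) and phrase 2 with a perfect authentic cadence (stronger): antecedent + consequent = a period.
The two phrases open with different material (m / n), so the period is contrasting.

contrasting period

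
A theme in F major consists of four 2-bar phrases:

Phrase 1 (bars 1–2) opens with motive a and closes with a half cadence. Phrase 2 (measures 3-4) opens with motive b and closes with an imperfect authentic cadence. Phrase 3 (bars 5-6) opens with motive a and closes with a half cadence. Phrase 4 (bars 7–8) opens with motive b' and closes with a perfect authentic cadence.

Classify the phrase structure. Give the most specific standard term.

Four phrases in two halves: the first half (measures 1-4) ends with an imperfect authentic cadence, the second (measures 5–8) with a perfect authentic cadence — a large antecedent–consequent pair, i.e. a double period.
Phrase 3 begins with the same material as phrase 1, making it parallel.

parallel double period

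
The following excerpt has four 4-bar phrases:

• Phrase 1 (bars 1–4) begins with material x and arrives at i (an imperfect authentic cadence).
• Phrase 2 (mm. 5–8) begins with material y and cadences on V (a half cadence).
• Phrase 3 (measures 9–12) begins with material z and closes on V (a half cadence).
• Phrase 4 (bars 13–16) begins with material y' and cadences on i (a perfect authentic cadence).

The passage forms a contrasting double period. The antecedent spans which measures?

In a double period the four phrases pair into a large antecedent (phrases 1–2, ending half cadence) and a large consequent (phrases 3–4, ending perfect authentic cadence). The antecedent spans mm. 1–8.

measures 1–8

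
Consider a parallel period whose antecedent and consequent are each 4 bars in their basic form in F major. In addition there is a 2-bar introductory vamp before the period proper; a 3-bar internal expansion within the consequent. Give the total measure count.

Basic parallel period: 4 + 4 = 8 bars.
8 (basic form) + 2 (introduction) + 3 (internal expansion) = 13.

13 measures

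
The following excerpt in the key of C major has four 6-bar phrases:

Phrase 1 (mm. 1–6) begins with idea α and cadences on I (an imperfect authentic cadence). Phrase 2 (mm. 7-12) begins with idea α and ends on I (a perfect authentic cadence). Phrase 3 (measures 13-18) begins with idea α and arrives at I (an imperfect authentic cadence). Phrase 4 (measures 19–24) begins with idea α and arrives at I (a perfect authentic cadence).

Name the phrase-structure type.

repeated period

The cadence pattern IAC–PAC–IAC–PAC is weak–strong twice, and phrases 3–4 restate phrases 1–2: a period heard twice, not a double period (which would end weakly at phrase 2).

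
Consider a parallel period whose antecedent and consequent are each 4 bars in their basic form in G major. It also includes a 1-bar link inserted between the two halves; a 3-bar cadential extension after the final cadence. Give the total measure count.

Basic parallel period: 4 + 4 = 8 bars.
8 (basic form) + 1 (link) + 3 (cadential extension) = 12.

12 measures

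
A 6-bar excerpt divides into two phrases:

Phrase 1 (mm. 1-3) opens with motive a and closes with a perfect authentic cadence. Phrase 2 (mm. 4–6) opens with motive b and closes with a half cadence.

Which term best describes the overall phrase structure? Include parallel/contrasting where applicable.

The second phrase closes with a half cadence, which is not stronger than the first phrase's perfect authentic cadence; without a weak→strong cadential pair there is no antecedent–consequent relationship, so this is a phrase group rather than a period.

phrase group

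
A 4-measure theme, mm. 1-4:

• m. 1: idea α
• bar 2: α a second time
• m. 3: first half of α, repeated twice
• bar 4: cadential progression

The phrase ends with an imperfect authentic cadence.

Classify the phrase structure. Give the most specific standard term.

Basic idea (m. 1) + its repetition (bar 2) form the presentation; fragmentation and cadence (measures 3–4) form the continuation — the 4-bar whole is a sentence.

sentence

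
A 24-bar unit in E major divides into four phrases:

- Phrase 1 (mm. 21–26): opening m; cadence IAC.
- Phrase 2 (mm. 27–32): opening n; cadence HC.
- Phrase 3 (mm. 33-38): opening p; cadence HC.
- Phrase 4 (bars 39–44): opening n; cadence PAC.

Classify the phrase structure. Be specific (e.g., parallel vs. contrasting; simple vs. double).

Four phrases in two halves: the first half (mm. 21–32) ends with a half cadence, the second (mm. 33–44) with a perfect authentic cadence — a large antecedent–consequent pair, i.e. a double period.
Phrase 3 begins with different material from phrase 1, making it contrasting.

contrasting double period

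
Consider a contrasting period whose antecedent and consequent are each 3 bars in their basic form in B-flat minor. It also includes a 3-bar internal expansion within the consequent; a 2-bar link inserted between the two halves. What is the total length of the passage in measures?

11 measures

Basic contrasting period: 3 + 3 = 6 bars.
6 (basic form) + 3 (internal expansion) + 2 (link) = 11.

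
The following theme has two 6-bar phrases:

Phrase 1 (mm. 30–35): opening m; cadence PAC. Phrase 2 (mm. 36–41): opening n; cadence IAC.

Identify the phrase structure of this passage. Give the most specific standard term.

phrase group

The second phrase closes with an imperfect authentic cadence, which is not stronger than the first phrase's perfect authentic cadence; without a weak→strong cadential pair there is no antecedent–consequent relationship, so this is a phrase group rather than a period.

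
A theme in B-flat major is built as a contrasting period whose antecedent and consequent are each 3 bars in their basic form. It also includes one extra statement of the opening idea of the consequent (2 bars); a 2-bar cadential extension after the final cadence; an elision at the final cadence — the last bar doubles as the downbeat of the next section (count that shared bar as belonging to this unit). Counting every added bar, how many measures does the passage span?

Basic contrasting period: 3 + 3 = 6 bars.
6 (basic form) + 2 (extra statement) + 2 (cadential extension) = 10.
The elision shares a bar with the next section but does not change this unit's count.

10 measures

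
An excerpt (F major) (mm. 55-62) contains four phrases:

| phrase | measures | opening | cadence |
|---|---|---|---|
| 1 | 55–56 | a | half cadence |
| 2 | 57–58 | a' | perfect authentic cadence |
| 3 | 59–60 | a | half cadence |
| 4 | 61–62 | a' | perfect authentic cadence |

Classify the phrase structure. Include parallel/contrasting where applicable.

The cadence pattern HC–PAC–HC–PAC is weak–strong twice, and phrases 3–4 restate phrases 1–2: a period heard twice, not a double period (which would end weakly at phrase 2).

repeated period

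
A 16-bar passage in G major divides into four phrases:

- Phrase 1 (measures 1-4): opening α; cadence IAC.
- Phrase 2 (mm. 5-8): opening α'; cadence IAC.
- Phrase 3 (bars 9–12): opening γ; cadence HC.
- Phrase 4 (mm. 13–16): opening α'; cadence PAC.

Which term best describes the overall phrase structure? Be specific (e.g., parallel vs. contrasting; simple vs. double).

contrasting double period

Four phrases in two halves: the first half (measures 1–8) ends with an imperfect authentic cadence, the second (bars 9–16) with a perfect authentic cadence — a large antecedent–consequent pair, i.e. a double period.
Phrase 3 begins with different material from phrase 1, making it contrasting.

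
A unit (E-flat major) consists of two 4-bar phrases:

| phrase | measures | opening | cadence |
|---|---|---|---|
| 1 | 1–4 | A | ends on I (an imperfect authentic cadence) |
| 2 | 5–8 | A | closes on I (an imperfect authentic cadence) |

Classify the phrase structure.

Both phrases have the same opening (A) and the same cadence (imperfect authentic cadence): the second is a restatement, not a consequent, so this is a repeated phrase rather than a period.

repeated phrase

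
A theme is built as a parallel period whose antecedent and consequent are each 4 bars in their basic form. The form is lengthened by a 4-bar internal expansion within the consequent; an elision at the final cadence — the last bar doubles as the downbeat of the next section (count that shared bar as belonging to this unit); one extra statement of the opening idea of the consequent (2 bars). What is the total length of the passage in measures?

14 measures

Basic parallel period: 4 + 4 = 8 bars.
8 (basic form) + 4 (internal expansion) + 2 (extra statement) = 14.
The elision shares a bar with the next section but does not change this unit's count.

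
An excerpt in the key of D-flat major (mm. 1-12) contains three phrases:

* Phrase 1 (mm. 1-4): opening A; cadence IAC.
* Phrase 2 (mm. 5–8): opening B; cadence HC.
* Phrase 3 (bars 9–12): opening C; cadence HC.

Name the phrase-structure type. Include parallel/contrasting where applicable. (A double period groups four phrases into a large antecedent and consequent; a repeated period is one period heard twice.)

The final phrase closes with a half cadence, which is not stronger than the preceding half cadence; the 3 phrases lack an overall antecedent–consequent design and so form a phrase group.

phrase group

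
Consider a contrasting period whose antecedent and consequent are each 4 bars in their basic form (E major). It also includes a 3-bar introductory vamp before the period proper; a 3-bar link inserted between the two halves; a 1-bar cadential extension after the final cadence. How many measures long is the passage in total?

Basic contrasting period: 4 + 4 = 8 bars.
8 (basic form) + 3 (introduction) + 3 (link) + 1 (cadential extension) = 15.

15 measures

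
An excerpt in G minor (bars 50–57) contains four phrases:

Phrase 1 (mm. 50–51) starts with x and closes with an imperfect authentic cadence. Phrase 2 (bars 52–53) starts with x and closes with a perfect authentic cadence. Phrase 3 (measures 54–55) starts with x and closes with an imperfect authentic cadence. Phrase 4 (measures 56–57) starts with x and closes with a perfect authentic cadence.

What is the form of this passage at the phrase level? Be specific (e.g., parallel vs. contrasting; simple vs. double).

The cadence pattern IAC–PAC–IAC–PAC is weak–strong twice, and phrases 3–4 restate phrases 1–2: a period heard twice, not a double period (which would end weakly at phrase 2).

repeated period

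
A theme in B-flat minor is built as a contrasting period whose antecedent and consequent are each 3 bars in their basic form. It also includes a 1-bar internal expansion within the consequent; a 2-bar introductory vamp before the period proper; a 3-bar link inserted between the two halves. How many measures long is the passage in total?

Basic contrasting period: 3 + 3 = 6 bars.
6 (basic form) + 1 (internal expansion) + 2 (introduction) + 3 (link) = 12.

12 measures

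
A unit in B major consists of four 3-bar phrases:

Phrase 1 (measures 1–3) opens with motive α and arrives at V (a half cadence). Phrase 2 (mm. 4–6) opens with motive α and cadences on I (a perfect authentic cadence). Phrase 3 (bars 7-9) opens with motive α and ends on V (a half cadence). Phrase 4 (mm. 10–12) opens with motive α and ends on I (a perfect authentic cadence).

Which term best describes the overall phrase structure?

The cadence pattern HC–PAC–HC–PAC is weak–strong twice, and phrases 3–4 restate phrases 1–2: a period heard twice, not a double period (which would end weakly at phrase 2).

repeated period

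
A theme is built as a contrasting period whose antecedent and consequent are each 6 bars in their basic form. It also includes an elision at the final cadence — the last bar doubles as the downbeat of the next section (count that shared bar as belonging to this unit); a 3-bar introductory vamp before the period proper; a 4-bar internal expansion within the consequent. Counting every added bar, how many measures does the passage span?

Basic contrasting period: 6 + 6 = 12 bars.
12 (basic form) + 3 (introduction) + 4 (internal expansion) = 19.
The elision shares a bar with the next section but does not change this unit's count.

19 measures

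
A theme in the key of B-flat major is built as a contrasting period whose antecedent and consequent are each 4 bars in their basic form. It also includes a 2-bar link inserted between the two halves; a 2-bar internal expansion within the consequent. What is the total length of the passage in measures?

12 measures

Basic contrasting period: 4 + 4 = 8 bars.
8 (basic form) + 2 (link) + 2 (internal expansion) = 12.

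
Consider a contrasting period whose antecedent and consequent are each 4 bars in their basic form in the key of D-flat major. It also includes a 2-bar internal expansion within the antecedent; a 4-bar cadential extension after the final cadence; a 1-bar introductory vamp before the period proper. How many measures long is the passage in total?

15 measures

Basic contrasting period: 4 + 4 = 8 bars.
8 (basic form) + 2 (internal expansion) + 4 (cadential extension) + 1 (introduction) = 15.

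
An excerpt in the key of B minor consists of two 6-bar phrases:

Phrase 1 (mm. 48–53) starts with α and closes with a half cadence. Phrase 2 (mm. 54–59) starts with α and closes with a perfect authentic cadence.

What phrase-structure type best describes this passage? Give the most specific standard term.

parallel period

Phrase 1 ends with a half cadence (weaker) and phrase 2 with a perfect authentic cadence (stronger): antecedent + consequent = a period.
The two phrases open with the same material (α / α), so the period is parallel.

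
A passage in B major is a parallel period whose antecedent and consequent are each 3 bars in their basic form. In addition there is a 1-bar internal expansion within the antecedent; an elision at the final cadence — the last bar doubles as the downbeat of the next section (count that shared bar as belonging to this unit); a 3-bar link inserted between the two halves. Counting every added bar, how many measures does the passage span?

10 measures

Basic parallel period: 3 + 3 = 6 bars.
6 (basic form) + 1 (internal expansion) + 3 (link) = 10.
The elision shares a bar with the next section but does not change this unit's count.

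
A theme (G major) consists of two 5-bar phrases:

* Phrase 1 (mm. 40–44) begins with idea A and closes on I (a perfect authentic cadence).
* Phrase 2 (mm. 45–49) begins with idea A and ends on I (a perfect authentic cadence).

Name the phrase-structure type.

Both phrases have the same opening (A) and the same cadence (perfect authentic cadence): the second is a restatement, not a consequent, so this is a repeated phrase rather than a period.

repeated phrase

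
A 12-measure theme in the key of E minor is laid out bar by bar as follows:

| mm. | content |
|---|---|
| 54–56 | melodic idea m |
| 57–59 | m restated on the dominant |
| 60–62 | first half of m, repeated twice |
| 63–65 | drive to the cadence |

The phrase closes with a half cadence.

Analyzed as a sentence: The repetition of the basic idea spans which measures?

The presentation of a sentence is the basic idea (measures 54–56) plus its repetition (bars 57-59); the repetition of the basic idea is therefore measures 57-59.

measures 57–59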